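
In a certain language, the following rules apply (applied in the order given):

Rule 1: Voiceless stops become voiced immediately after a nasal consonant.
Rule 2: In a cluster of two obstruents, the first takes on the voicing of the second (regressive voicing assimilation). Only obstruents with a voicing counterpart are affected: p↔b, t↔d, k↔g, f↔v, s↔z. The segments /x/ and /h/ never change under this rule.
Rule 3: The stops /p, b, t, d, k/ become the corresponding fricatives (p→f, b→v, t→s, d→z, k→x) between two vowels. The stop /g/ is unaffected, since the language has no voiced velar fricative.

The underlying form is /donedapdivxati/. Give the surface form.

donezabdifxasi

Rule 1 (post-nasal voicing): no segment meets the environment; /donedapdivxati/ is unchanged.
Rule 2 (regressive voicing assimilation): /p/ precedes the voiced obstruent /d/, so it voices to [b] by assimilation. /v/ precedes the voiceless obstruent /x/, so it devoices to [f] by assimilation. /donedapdivxati/ → donedabdifxati.
Rule 3 (intervocalic spirantization): /d/ is a stop between vowels /e/ and /a/, so it spirantizes to the fricative [z]. /t/ is a stop between vowels /a/ and /i/, so it spirantizes to the fricative [s]. /donedabdifxati/ → donezabdifxasi.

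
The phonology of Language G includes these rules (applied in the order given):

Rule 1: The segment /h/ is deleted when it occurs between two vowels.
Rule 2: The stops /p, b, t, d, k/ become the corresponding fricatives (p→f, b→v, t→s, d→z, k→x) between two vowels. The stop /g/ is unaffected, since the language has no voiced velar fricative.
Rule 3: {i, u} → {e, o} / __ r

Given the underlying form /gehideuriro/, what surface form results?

geizeorero

Rule 1 (intervocalic h-deletion): /h/ occurs between vowels /e/ and /i/, so it deletes. /gehideuriro/ → geideuriro.
Rule 2 (intervocalic spirantization): /d/ is a stop between vowels /i/ and /e/, so it spirantizes to the fricative [z]. /geideuriro/ → geizeuriro.
Rule 3 (pre-rhotic lowering): /u/ is a high vowel immediately before /r/, so it lowers to [o]. /i/ is a high vowel immediately before /r/, so it lowers to [e]. /geizeuriro/ → geizeorero.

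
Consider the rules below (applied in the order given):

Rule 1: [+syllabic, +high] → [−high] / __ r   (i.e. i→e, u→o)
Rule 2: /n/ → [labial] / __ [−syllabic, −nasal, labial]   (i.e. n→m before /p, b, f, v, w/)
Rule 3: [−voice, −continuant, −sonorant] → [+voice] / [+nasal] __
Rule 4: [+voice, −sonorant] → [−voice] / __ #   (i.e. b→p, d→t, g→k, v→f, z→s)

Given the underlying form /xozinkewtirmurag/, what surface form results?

Rule 1 (pre-rhotic lowering): /i/ is a high vowel immediately before /r/, so it lowers to [e]. /u/ is a high vowel immediately before /r/, so it lowers to [o]. /xozinkewtirmurag/ → xozinkewtermorag.
Rule 2 (nasal place assimilation): no segment meets the environment; /xozinkewtermorag/ is unchanged.
Rule 3 (post-nasal voicing): /k/ is a voiceless stop immediately after the nasal /n/, so it voices to [g]. /xozinkewtermorag/ → xozingewtermorag.
Rule 4 (final devoicing): /g/ is a voiced obstruent in word-final position, so it devoices to [k]. /xozingewtermorag/ → xozingewtermorak.

xozingewtermorak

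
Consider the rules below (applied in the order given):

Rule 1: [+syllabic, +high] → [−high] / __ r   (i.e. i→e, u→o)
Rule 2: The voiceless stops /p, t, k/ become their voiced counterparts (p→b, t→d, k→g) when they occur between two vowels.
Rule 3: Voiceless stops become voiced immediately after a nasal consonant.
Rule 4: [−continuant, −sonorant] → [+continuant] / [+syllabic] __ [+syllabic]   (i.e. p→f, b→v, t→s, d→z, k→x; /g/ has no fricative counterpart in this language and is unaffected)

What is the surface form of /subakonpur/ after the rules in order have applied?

Rule 1 (pre-rhotic lowering): /u/ is a high vowel immediately before /r/, so it lowers to [o]. /subakonpur/ → subakonpor.
Rule 2 (intervocalic voicing): /k/ is a voiceless stop between vowels /a/ and /o/, so it voices to [g]. /subakonpor/ → subagonpor.
Rule 3 (post-nasal voicing): /p/ is a voiceless stop immediately after the nasal /n/, so it voices to [b]. /subagonpor/ → subagonbor.
Rule 4 (intervocalic spirantization): /b/ is a stop between vowels /u/ and /a/, so it spirantizes to the fricative [v]. /subagonbor/ → suvagonbor.

suvagonbor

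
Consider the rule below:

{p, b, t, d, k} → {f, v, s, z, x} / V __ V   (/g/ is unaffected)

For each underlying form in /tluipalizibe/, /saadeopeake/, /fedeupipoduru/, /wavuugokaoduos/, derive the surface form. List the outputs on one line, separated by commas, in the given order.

tluifalizive, saazeofeaxe, fezeufifozuru, wavuugoxaozuos

/tluipalizibe/: /p/ is a stop between vowels /i/ and /a/, so it spirantizes to the fricative [f]. /b/ is a stop between vowels /i/ and /e/, so it spirantizes to the fricative [v]. → [tluifalizive].
/saadeopeake/: /d/ is a stop between vowels /a/ and /e/, so it spirantizes to the fricative [z]. /p/ is a stop between vowels /o/ and /e/, so it spirantizes to the fricative [f]. /k/ is a stop between vowels /a/ and /e/, so it spirantizes to the fricative [x]. → [saazeofeaxe].
/fedeupipoduru/: /d/ is a stop between vowels /e/ and /e/, so it spirantizes to the fricative [z]. /p/ is a stop between vowels /u/ and /i/, so it spirantizes to the fricative [f]. /p/ is a stop between vowels /i/ and /o/, so it spirantizes to the fricative [f]. /d/ is a stop between vowels /o/ and /u/, so it spirantizes to the fricative [z]. → [fezeufifozuru].
/wavuugokaoduos/: /k/ is a stop between vowels /o/ and /a/, so it spirantizes to the fricative [x]. /d/ is a stop between vowels /o/ and /u/, so it spirantizes to the fricative [z]. → [wavuugoxaozuos].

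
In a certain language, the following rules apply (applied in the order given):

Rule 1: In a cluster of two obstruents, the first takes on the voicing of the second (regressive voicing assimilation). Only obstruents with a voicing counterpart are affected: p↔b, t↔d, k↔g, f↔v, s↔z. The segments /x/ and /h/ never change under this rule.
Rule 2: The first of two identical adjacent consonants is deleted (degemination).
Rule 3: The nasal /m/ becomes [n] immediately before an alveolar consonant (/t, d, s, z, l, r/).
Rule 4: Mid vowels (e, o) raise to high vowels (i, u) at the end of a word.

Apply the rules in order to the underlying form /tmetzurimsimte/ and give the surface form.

Rule 1 (regressive voicing assimilation): /t/ precedes the voiced obstruent /z/, so it voices to [d] by assimilation. /tmetzurimsimte/ → tmedzurimsimte.
Rule 2 (degemination): no segment meets the environment; /tmedzurimsimte/ is unchanged.
Rule 3 (nasal place assimilation): /m/ precedes the alveolar consonant /s/, so it assimilates in place to [n]. /m/ precedes the alveolar consonant /t/, so it assimilates in place to [n]. /tmedzurimsimte/ → tmedzurinsinte.
Rule 4 (final vowel raising): /e/ is a mid vowel in word-final position, so it raises to [i]. /tmedzurinsinte/ → tmedzurinsinti.

tmedzurinsinti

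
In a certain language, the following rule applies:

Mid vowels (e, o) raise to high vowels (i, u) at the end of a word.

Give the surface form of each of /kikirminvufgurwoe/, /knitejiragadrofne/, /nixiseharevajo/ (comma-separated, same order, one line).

/kikirminvufgurwoe/: /e/ is a mid vowel in word-final position, so it raises to [i]. → [kikirminvufgurwoi].
/knitejiragadrofne/: /e/ is a mid vowel in word-final position, so it raises to [i]. → [knitejiragadrofni].
/nixiseharevajo/: /o/ is a mid vowel in word-final position, so it raises to [u]. → [nixiseharevaju].

kikirminvufgurwoi, knitejiragadrofni, nixiseharevaju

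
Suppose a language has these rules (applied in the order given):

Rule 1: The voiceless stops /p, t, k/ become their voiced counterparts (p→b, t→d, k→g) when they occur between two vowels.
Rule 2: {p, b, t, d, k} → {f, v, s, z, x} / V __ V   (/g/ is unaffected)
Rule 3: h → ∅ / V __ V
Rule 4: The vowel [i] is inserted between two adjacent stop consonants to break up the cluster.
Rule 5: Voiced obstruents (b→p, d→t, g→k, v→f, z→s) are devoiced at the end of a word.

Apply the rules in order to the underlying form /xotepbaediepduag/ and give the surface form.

xozepibaeziepiduak

Rule 1 (intervocalic voicing): /t/ is a voiceless stop between vowels /o/ and /e/, so it voices to [d]. /xotepbaediepduag/ → xodepbaediepduag.
Rule 2 (intervocalic spirantization): /d/ is a stop between vowels /o/ and /e/, so it spirantizes to the fricative [z]. /d/ is a stop between vowels /e/ and /i/, so it spirantizes to the fricative [z]. /xodepbaediepduag/ → xozepbaeziepduag.
Rule 3 (intervocalic h-deletion): no segment meets the environment; /xozepbaeziepduag/ is unchanged.
Rule 4 (stop-cluster i-epenthesis): /p/ and /b/ form a stop–stop cluster, so [i] is inserted between them. /p/ and /d/ form a stop–stop cluster, so [i] is inserted between them. /xozepbaeziepduag/ → xozepibaeziepiduag.
Rule 5 (final devoicing): /g/ is a voiced obstruent in word-final position, so it devoices to [k]. /xozepibaeziepiduag/ → xozepibaeziepiduak.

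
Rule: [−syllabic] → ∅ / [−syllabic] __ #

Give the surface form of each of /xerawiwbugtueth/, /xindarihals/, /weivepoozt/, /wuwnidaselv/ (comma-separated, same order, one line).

xerawiwbugtuet, xindarihal, weivepooz, wuwnidasel

/xerawiwbugtueth/: /h/ is the second consonant of a word-final cluster /th/, so it deletes. → [xerawiwbugtuet].
/xindarihals/: /s/ is the second consonant of a word-final cluster /ls/, so it deletes. → [xindarihal].
/weivepoozt/: /t/ is the second consonant of a word-final cluster /zt/, so it deletes. → [weivepooz].
/wuwnidaselv/: /v/ is the second consonant of a word-final cluster /lv/, so it deletes. → [wuwnidasel].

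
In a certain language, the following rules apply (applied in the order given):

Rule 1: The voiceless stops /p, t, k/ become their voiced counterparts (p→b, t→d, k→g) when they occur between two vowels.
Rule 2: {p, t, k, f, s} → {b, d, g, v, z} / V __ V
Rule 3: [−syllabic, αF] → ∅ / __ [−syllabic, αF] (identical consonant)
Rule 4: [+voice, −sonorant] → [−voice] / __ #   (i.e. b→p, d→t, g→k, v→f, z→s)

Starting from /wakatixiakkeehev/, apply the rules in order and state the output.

wagadixiakeehef

Rule 1 (intervocalic voicing): /k/ is a voiceless stop between vowels /a/ and /a/, so it voices to [g]. /t/ is a voiceless stop between vowels /a/ and /i/, so it voices to [d]. /wakatixiakkeehev/ → wagadixiakkeehev.
Rule 2 (intervocalic voicing): no segment meets the environment; /wagadixiakkeehev/ is unchanged.
Rule 3 (degemination): /kk/ is a geminate; the first /k/ deletes. /wagadixiakkeehev/ → wagadixiakeehev.
Rule 4 (final devoicing): /v/ is a voiced obstruent in word-final position, so it devoices to [f]. /wagadixiakeehev/ → wagadixiakeehef.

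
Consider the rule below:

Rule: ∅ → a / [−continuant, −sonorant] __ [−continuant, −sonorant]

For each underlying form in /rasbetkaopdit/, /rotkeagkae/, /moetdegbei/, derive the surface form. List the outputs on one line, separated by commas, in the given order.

/rasbetkaopdit/: /t/ and /k/ form a stop–stop cluster, so [a] is inserted between them. /p/ and /d/ form a stop–stop cluster, so [a] is inserted between them. → [rasbetakaopadit].
/rotkeagkae/: /t/ and /k/ form a stop–stop cluster, so [a] is inserted between them. /g/ and /k/ form a stop–stop cluster, so [a] is inserted between them. → [rotakeagakae].
/moetdegbei/: /t/ and /d/ form a stop–stop cluster, so [a] is inserted between them. /g/ and /b/ form a stop–stop cluster, so [a] is inserted between them. → [moetadegabei].

rasbetakaopadit, rotakeagakae, moetadegabei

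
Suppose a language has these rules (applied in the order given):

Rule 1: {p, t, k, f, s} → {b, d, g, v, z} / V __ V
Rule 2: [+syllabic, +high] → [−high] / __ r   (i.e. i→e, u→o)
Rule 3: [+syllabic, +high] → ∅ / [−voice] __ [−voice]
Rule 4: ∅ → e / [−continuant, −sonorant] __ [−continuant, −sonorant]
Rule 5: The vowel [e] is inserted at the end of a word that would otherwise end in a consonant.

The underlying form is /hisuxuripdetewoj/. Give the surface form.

Rule 1 (intervocalic voicing): /s/ is a voiceless obstruent between vowels /i/ and /u/, so it voices to [z]. /t/ is a voiceless obstruent between vowels /e/ and /e/, so it voices to [d]. /hisuxuripdetewoj/ → hizuxuripdedewoj.
Rule 2 (pre-rhotic lowering): /u/ is a high vowel immediately before /r/, so it lowers to [o]. /hizuxuripdedewoj/ → hizuxoripdedewoj.
Rule 3 (high vowel syncope): no segment meets the environment; /hizuxoripdedewoj/ is unchanged.
Rule 4 (stop-cluster e-epenthesis): /p/ and /d/ form a stop–stop cluster, so [e] is inserted between them. /hizuxoripdedewoj/ → hizuxoripededewoj.
Rule 5 (final e-epenthesis): the form ends in the consonant /j/, so [e] is inserted word-finally. /hizuxoripededewoj/ → hizuxoripededewoje.

hizuxoripededewoje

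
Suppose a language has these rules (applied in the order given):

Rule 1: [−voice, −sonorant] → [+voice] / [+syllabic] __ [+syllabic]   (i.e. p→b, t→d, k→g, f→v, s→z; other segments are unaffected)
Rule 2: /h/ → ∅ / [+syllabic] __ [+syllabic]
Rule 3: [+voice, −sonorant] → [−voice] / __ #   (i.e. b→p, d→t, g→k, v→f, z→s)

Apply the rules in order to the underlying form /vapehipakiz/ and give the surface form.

vabeibagis

Rule 1 (intervocalic voicing): /p/ is a voiceless obstruent between vowels /a/ and /e/, so it voices to [b]. /p/ is a voiceless obstruent between vowels /i/ and /a/, so it voices to [b]. /k/ is a voiceless obstruent between vowels /a/ and /i/, so it voices to [g]. /vapehipakiz/ → vabehibagiz.
Rule 2 (intervocalic h-deletion): /h/ occurs between vowels /e/ and /i/, so it deletes. /vabehibagiz/ → vabeibagiz.
Rule 3 (final devoicing): /z/ is a voiced obstruent in word-final position, so it devoices to [s]. /vabeibagiz/ → vabeibagis.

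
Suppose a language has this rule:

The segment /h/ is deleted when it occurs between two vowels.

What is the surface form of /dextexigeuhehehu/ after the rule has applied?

/h/ occurs between vowels /u/ and /e/, so it deletes.
/h/ occurs between vowels /e/ and /e/, so it deletes.
/h/ occurs between vowels /e/ and /u/, so it deletes.
Surface form: [dextexigeueeu].

dextexigeueeu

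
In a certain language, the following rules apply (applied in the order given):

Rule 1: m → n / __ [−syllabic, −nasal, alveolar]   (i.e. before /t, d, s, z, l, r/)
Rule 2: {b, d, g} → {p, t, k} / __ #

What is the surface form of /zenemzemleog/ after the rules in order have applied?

Rule 1 (nasal place assimilation): /m/ precedes the alveolar consonant /z/, so it assimilates in place to [n]. /m/ precedes the alveolar consonant /l/, so it assimilates in place to [n]. /zenemzemleog/ → zenenzenleog.
Rule 2 (final devoicing): /g/ is a voiced stop in word-final position, so it devoices to [k]. /zenenzenleog/ → zenenzenleok.

zenenzenleok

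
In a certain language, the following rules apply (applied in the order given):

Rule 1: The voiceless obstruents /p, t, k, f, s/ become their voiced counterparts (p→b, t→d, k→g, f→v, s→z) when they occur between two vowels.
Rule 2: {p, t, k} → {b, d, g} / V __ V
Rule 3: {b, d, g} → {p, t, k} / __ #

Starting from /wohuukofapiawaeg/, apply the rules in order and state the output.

Rule 1 (intervocalic voicing): /k/ is a voiceless obstruent between vowels /u/ and /o/, so it voices to [g]. /f/ is a voiceless obstruent between vowels /o/ and /a/, so it voices to [v]. /p/ is a voiceless obstruent between vowels /a/ and /i/, so it voices to [b]. /wohuukofapiawaeg/ → wohuugovabiawaeg.
Rule 2 (intervocalic voicing): no segment meets the environment; /wohuugovabiawaeg/ is unchanged.
Rule 3 (final devoicing): /g/ is a voiced stop in word-final position, so it devoices to [k]. /wohuugovabiawaeg/ → wohuugovabiawaek.

wohuugovabiawaek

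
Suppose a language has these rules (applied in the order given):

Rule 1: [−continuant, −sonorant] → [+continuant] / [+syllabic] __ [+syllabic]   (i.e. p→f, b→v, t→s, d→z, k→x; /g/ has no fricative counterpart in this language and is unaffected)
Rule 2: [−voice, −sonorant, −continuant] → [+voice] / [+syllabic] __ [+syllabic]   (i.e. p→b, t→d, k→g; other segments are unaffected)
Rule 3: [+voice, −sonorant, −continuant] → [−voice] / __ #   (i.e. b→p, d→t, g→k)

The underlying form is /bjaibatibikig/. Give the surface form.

bjaivasivixik

Rule 1 (intervocalic spirantization): /b/ is a stop between vowels /i/ and /a/, so it spirantizes to the fricative [v]. /t/ is a stop between vowels /a/ and /i/, so it spirantizes to the fricative [s]. /b/ is a stop between vowels /i/ and /i/, so it spirantizes to the fricative [v]. /k/ is a stop between vowels /i/ and /i/, so it spirantizes to the fricative [x]. /bjaibatibikig/ → bjaivasivixig.
Rule 2 (intervocalic voicing): no segment meets the environment; /bjaivasivixig/ is unchanged.
Rule 3 (final devoicing): /g/ is a voiced stop in word-final position, so it devoices to [k]. /bjaivasivixig/ → bjaivasivixik.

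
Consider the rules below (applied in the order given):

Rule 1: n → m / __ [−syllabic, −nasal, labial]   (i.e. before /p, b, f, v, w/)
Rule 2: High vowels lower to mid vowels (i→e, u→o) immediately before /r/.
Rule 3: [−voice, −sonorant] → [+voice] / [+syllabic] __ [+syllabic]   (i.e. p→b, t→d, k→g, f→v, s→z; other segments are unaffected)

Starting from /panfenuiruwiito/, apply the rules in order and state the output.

Rule 1 (nasal place assimilation): /n/ precedes the labial consonant /f/, so it assimilates in place to [m]. /panfenuiruwiito/ → pamfenuiruwiito.
Rule 2 (pre-rhotic lowering): /i/ is a high vowel immediately before /r/, so it lowers to [e]. /pamfenuiruwiito/ → pamfenueruwiito.
Rule 3 (intervocalic voicing): /t/ is a voiceless obstruent between vowels /i/ and /o/, so it voices to [d]. /pamfenueruwiito/ → pamfenueruwiido.

pamfenueruwiido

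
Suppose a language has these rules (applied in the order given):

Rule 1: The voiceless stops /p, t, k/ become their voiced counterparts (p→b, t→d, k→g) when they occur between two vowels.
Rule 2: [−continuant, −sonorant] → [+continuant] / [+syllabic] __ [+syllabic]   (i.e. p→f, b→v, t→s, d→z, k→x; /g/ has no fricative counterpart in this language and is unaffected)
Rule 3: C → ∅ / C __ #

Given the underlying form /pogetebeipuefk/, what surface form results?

Rule 1 (intervocalic voicing): /t/ is a voiceless stop between vowels /e/ and /e/, so it voices to [d]. /p/ is a voiceless stop between vowels /i/ and /u/, so it voices to [b]. /pogetebeipuefk/ → pogedebeibuefk.
Rule 2 (intervocalic spirantization): /d/ is a stop between vowels /e/ and /e/, so it spirantizes to the fricative [z]. /b/ is a stop between vowels /e/ and /e/, so it spirantizes to the fricative [v]. /b/ is a stop between vowels /i/ and /u/, so it spirantizes to the fricative [v]. /pogedebeibuefk/ → pogezeveivuefk.
Rule 3 (final cluster simplification): /k/ is the second consonant of a word-final cluster /fk/, so it deletes. /pogezeveivuefk/ → pogezeveivuef.

pogezeveivuef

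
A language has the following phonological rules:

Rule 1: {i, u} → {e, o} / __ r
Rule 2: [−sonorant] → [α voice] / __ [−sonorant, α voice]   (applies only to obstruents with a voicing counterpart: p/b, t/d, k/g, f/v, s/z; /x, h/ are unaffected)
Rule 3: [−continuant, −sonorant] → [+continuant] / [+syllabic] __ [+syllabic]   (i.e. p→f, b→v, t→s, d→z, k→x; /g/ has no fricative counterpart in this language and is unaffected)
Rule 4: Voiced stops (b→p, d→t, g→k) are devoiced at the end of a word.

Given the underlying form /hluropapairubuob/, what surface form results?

hlorofafaeruvuop

Rule 1 (pre-rhotic lowering): /u/ is a high vowel immediately before /r/, so it lowers to [o]. /i/ is a high vowel immediately before /r/, so it lowers to [e]. /hluropapairubuob/ → hloropapaerubuob.
Rule 2 (regressive voicing assimilation): no segment meets the environment; /hloropapaerubuob/ is unchanged.
Rule 3 (intervocalic spirantization): /p/ is a stop between vowels /o/ and /a/, so it spirantizes to the fricative [f]. /p/ is a stop between vowels /a/ and /a/, so it spirantizes to the fricative [f]. /b/ is a stop between vowels /u/ and /u/, so it spirantizes to the fricative [v]. /hloropapaerubuob/ → hlorofafaeruvuob.
Rule 4 (final devoicing): /b/ is a voiced stop in word-final position, so it devoices to [p]. /hlorofafaeruvuob/ → hlorofafaeruvuop.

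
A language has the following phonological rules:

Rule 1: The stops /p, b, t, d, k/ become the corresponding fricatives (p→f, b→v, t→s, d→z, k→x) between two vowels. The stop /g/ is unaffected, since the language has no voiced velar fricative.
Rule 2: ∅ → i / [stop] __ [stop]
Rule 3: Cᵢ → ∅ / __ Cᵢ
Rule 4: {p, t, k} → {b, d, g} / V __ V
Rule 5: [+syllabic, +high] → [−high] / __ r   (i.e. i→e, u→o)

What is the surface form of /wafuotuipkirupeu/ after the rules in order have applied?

wafuosuibigerufeu

Rule 1 (intervocalic spirantization): /t/ is a stop between vowels /o/ and /u/, so it spirantizes to the fricative [s]. /p/ is a stop between vowels /u/ and /e/, so it spirantizes to the fricative [f]. /wafuotuipkirupeu/ → wafuosuipkirufeu.
Rule 2 (stop-cluster i-epenthesis): /p/ and /k/ form a stop–stop cluster, so [i] is inserted between them. /wafuosuipkirufeu/ → wafuosuipikirufeu.
Rule 3 (degemination): no segment meets the environment; /wafuosuipikirufeu/ is unchanged.
Rule 4 (intervocalic voicing): /p/ is a voiceless stop between vowels /i/ and /i/, so it voices to [b]. /k/ is a voiceless stop between vowels /i/ and /i/, so it voices to [g]. /wafuosuipikirufeu/ → wafuosuibigirufeu.
Rule 5 (pre-rhotic lowering): /i/ is a high vowel immediately before /r/, so it lowers to [e]. /wafuosuibigirufeu/ → wafuosuibigerufeu.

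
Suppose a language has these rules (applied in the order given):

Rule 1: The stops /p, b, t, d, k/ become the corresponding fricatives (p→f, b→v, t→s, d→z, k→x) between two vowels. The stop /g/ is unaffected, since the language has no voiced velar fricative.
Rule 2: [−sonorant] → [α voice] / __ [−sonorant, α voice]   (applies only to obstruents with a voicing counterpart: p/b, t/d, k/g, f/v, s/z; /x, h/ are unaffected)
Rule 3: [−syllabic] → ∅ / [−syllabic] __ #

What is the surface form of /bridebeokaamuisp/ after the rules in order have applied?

brizeveoxaamuis

Rule 1 (intervocalic spirantization): /d/ is a stop between vowels /i/ and /e/, so it spirantizes to the fricative [z]. /b/ is a stop between vowels /e/ and /e/, so it spirantizes to the fricative [v]. /k/ is a stop between vowels /o/ and /a/, so it spirantizes to the fricative [x]. /bridebeokaamuisp/ → brizeveoxaamuisp.
Rule 2 (regressive voicing assimilation): no segment meets the environment; /brizeveoxaamuisp/ is unchanged.
Rule 3 (final cluster simplification): /p/ is the second consonant of a word-final cluster /sp/, so it deletes. /brizeveoxaamuisp/ → brizeveoxaamuis.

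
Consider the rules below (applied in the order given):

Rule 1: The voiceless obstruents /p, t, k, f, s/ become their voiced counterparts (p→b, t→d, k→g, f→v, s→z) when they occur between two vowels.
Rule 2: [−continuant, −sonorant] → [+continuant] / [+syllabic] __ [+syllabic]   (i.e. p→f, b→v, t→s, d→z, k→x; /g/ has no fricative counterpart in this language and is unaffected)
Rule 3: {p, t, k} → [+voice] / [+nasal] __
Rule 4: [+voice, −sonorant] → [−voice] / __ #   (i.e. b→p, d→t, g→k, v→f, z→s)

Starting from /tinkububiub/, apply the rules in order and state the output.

Rule 1 (intervocalic voicing): no segment meets the environment; /tinkububiub/ is unchanged.
Rule 2 (intervocalic spirantization): /b/ is a stop between vowels /u/ and /u/, so it spirantizes to the fricative [v]. /b/ is a stop between vowels /u/ and /i/, so it spirantizes to the fricative [v]. /tinkububiub/ → tinkuvuviub.
Rule 3 (post-nasal voicing): /k/ is a voiceless stop immediately after the nasal /n/, so it voices to [g]. /tinkuvuviub/ → tinguvuviub.
Rule 4 (final devoicing): /b/ is a voiced obstruent in word-final position, so it devoices to [p]. /tinguvuviub/ → tinguvuviup.

tinguvuviup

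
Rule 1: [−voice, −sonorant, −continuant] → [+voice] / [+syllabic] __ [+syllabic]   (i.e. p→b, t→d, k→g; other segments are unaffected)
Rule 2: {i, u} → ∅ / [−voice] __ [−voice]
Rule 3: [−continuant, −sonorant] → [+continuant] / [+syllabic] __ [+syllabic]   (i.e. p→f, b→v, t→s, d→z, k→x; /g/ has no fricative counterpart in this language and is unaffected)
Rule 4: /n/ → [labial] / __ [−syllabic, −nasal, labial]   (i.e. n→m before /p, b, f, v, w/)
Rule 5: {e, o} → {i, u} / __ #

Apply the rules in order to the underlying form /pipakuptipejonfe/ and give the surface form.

Rule 1 (intervocalic voicing): /p/ is a voiceless stop between vowels /i/ and /a/, so it voices to [b]. /k/ is a voiceless stop between vowels /a/ and /u/, so it voices to [g]. /p/ is a voiceless stop between vowels /i/ and /e/, so it voices to [b]. /pipakuptipejonfe/ → pibaguptibejonfe.
Rule 2 (high vowel syncope): no segment meets the environment; /pibaguptibejonfe/ is unchanged.
Rule 3 (intervocalic spirantization): /b/ is a stop between vowels /i/ and /a/, so it spirantizes to the fricative [v]. /b/ is a stop between vowels /i/ and /e/, so it spirantizes to the fricative [v]. /pibaguptibejonfe/ → pivaguptivejonfe.
Rule 4 (nasal place assimilation): /n/ precedes the labial consonant /f/, so it assimilates in place to [m]. /pivaguptivejonfe/ → pivaguptivejomfe.
Rule 5 (final vowel raising): /e/ is a mid vowel in word-final position, so it raises to [i]. /pivaguptivejomfe/ → pivaguptivejomfi.

pivaguptivejomfi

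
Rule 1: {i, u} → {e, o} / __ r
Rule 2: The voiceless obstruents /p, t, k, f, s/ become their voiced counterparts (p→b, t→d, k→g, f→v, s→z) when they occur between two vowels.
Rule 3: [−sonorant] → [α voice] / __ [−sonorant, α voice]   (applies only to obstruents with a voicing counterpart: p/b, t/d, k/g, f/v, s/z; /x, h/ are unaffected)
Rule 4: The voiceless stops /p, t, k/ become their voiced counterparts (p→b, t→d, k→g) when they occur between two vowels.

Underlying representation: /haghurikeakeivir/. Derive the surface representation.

Rule 1 (pre-rhotic lowering): /u/ is a high vowel immediately before /r/, so it lowers to [o]. /i/ is a high vowel immediately before /r/, so it lowers to [e]. /haghurikeakeivir/ → haghorikeakeiver.
Rule 2 (intervocalic voicing): /k/ is a voiceless obstruent between vowels /i/ and /e/, so it voices to [g]. /k/ is a voiceless obstruent between vowels /a/ and /e/, so it voices to [g]. /haghorikeakeiver/ → haghorigeageiver.
Rule 3 (regressive voicing assimilation): /g/ precedes the voiceless obstruent /h/, so it devoices to [k] by assimilation. /haghorigeageiver/ → hakhorigeageiver.
Rule 4 (intervocalic voicing): no segment meets the environment; /hakhorigeageiver/ is unchanged.

hakhorigeageiver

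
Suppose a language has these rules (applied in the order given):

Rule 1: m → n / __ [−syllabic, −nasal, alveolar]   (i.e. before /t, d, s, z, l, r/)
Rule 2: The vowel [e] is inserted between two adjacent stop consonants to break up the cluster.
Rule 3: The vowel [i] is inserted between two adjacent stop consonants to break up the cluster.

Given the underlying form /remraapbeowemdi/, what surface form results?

Rule 1 (nasal place assimilation): /m/ precedes the alveolar consonant /r/, so it assimilates in place to [n]. /m/ precedes the alveolar consonant /d/, so it assimilates in place to [n]. /remraapbeowemdi/ → renraapbeowendi.
Rule 2 (stop-cluster e-epenthesis): /p/ and /b/ form a stop–stop cluster, so [e] is inserted between them. /renraapbeowendi/ → renraapebeowendi.
Rule 3 (stop-cluster i-epenthesis): no segment meets the environment; /renraapebeowendi/ is unchanged.

renraapebeowendi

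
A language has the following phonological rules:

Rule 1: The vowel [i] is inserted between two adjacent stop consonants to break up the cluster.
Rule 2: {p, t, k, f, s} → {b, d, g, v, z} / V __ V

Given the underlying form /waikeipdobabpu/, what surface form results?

Rule 1 (stop-cluster i-epenthesis): /p/ and /d/ form a stop–stop cluster, so [i] is inserted between them. /b/ and /p/ form a stop–stop cluster, so [i] is inserted between them. /waikeipdobabpu/ → waikeipidobabipu.
Rule 2 (intervocalic voicing): /k/ is a voiceless obstruent between vowels /i/ and /e/, so it voices to [g]. /p/ is a voiceless obstruent between vowels /i/ and /i/, so it voices to [b]. /p/ is a voiceless obstruent between vowels /i/ and /u/, so it voices to [b]. /waikeipidobabipu/ → waigeibidobabibu.

waigeibidobabibu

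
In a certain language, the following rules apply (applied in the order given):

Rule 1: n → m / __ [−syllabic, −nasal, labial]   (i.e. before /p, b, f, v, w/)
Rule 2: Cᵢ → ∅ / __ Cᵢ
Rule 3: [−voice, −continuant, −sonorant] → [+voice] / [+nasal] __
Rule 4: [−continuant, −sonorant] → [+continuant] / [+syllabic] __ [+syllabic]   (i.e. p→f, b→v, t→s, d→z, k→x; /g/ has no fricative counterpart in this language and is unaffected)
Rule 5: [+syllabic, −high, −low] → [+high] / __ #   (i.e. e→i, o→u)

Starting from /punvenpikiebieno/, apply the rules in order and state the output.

Rule 1 (nasal place assimilation): /n/ precedes the labial consonant /v/, so it assimilates in place to [m]. /n/ precedes the labial consonant /p/, so it assimilates in place to [m]. /punvenpikiebieno/ → pumvempikiebieno.
Rule 2 (degemination): no segment meets the environment; /pumvempikiebieno/ is unchanged.
Rule 3 (post-nasal voicing): /p/ is a voiceless stop immediately after the nasal /m/, so it voices to [b]. /pumvempikiebieno/ → pumvembikiebieno.
Rule 4 (intervocalic spirantization): /k/ is a stop between vowels /i/ and /i/, so it spirantizes to the fricative [x]. /b/ is a stop between vowels /e/ and /i/, so it spirantizes to the fricative [v]. /pumvembikiebieno/ → pumvembixievieno.
Rule 5 (final vowel raising): /o/ is a mid vowel in word-final position, so it raises to [u]. /pumvembixievieno/ → pumvembixievienu.

pumvembixievienu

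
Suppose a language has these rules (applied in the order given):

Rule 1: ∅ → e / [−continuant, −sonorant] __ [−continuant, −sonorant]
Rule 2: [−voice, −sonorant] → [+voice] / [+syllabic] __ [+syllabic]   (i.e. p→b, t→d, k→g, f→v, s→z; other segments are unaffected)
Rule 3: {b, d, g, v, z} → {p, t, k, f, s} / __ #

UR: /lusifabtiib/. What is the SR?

Rule 1 (stop-cluster e-epenthesis): /b/ and /t/ form a stop–stop cluster, so [e] is inserted between them. /lusifabtiib/ → lusifabetiib.
Rule 2 (intervocalic voicing): /s/ is a voiceless obstruent between vowels /u/ and /i/, so it voices to [z]. /f/ is a voiceless obstruent between vowels /i/ and /a/, so it voices to [v]. /t/ is a voiceless obstruent between vowels /e/ and /i/, so it voices to [d]. /lusifabetiib/ → luzivabediib.
Rule 3 (final devoicing): /b/ is a voiced obstruent in word-final position, so it devoices to [p]. /luzivabediib/ → luzivabediip.

luzivabediip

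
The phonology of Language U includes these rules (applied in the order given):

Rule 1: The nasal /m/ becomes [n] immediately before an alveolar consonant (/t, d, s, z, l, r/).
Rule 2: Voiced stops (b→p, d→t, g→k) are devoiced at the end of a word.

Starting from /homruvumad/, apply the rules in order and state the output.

Rule 1 (nasal place assimilation): /m/ precedes the alveolar consonant /r/, so it assimilates in place to [n]. /homruvumad/ → honruvumad.
Rule 2 (final devoicing): /d/ is a voiced stop in word-final position, so it devoices to [t]. /honruvumad/ → honruvumat.

honruvumat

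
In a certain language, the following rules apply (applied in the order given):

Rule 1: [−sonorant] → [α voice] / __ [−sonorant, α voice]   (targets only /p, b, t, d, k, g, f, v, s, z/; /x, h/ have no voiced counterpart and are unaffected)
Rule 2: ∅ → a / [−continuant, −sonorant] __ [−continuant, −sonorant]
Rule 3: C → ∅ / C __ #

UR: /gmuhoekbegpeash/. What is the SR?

gmuhoegabekapeas

Rule 1 (regressive voicing assimilation): /k/ precedes the voiced obstruent /b/, so it voices to [g] by assimilation. /g/ precedes the voiceless obstruent /p/, so it devoices to [k] by assimilation. /gmuhoekbegpeash/ → gmuhoegbekpeash.
Rule 2 (stop-cluster a-epenthesis): /g/ and /b/ form a stop–stop cluster, so [a] is inserted between them. /k/ and /p/ form a stop–stop cluster, so [a] is inserted between them. /gmuhoegbekpeash/ → gmuhoegabekapeash.
Rule 3 (final cluster simplification): /h/ is the second consonant of a word-final cluster /sh/, so it deletes. /gmuhoegabekapeash/ → gmuhoegabekapeas.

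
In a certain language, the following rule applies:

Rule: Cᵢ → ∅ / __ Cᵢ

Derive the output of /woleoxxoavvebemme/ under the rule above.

woleoxoavebeme

/xx/ is a geminate; the first /x/ deletes.
/vv/ is a geminate; the first /v/ deletes.
/mm/ is a geminate; the first /m/ deletes.
Surface form: [woleoxoavebeme].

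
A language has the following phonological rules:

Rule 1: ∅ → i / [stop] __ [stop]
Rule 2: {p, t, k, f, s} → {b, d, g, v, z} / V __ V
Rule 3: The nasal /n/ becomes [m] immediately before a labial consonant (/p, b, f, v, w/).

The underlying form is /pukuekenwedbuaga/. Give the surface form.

Rule 1 (stop-cluster i-epenthesis): /d/ and /b/ form a stop–stop cluster, so [i] is inserted between them. /pukuekenwedbuaga/ → pukuekenwedibuaga.
Rule 2 (intervocalic voicing): /k/ is a voiceless obstruent between vowels /u/ and /u/, so it voices to [g]. /k/ is a voiceless obstruent between vowels /e/ and /e/, so it voices to [g]. /pukuekenwedibuaga/ → puguegenwedibuaga.
Rule 3 (nasal place assimilation): /n/ precedes the labial consonant /w/, so it assimilates in place to [m]. /puguegenwedibuaga/ → puguegemwedibuaga.

puguegemwedibuaga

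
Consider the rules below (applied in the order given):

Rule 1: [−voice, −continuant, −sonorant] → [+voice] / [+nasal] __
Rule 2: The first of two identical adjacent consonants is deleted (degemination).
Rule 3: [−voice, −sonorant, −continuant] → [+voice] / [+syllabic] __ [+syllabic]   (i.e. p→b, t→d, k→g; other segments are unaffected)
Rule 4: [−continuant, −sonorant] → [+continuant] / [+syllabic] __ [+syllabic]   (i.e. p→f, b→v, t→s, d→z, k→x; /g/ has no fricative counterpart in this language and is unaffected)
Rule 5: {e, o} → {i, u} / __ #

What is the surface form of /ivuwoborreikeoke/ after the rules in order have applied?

ivuwovoreigeogi

Rule 1 (post-nasal voicing): no segment meets the environment; /ivuwoborreikeoke/ is unchanged.
Rule 2 (degemination): /rr/ is a geminate; the first /r/ deletes. /ivuwoborreikeoke/ → ivuwoboreikeoke.
Rule 3 (intervocalic voicing): /k/ is a voiceless stop between vowels /i/ and /e/, so it voices to [g]. /k/ is a voiceless stop between vowels /o/ and /e/, so it voices to [g]. /ivuwoboreikeoke/ → ivuwoboreigeoge.
Rule 4 (intervocalic spirantization): /b/ is a stop between vowels /o/ and /o/, so it spirantizes to the fricative [v]. /ivuwoboreigeoge/ → ivuwovoreigeoge.
Rule 5 (final vowel raising): /e/ is a mid vowel in word-final position, so it raises to [i]. /ivuwovoreigeoge/ → ivuwovoreigeogi.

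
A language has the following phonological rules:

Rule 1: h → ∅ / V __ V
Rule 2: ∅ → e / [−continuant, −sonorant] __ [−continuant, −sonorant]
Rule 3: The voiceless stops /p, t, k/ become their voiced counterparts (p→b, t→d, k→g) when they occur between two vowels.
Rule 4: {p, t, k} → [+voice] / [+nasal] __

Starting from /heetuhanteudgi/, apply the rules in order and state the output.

Rule 1 (intervocalic h-deletion): /h/ occurs between vowels /u/ and /a/, so it deletes. /heetuhanteudgi/ → heetuanteudgi.
Rule 2 (stop-cluster e-epenthesis): /d/ and /g/ form a stop–stop cluster, so [e] is inserted between them. /heetuanteudgi/ → heetuanteudegi.
Rule 3 (intervocalic voicing): /t/ is a voiceless stop between vowels /e/ and /u/, so it voices to [d]. /heetuanteudegi/ → heeduanteudegi.
Rule 4 (post-nasal voicing): /t/ is a voiceless stop immediately after the nasal /n/, so it voices to [d]. /heeduanteudegi/ → heeduandeudegi.

heeduandeudegi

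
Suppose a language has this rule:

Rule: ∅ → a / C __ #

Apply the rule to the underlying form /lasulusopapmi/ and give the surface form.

lasulusopapmi

No segment of /lasulusopapmi/ meets the structural description of the rule, so the form surfaces unchanged.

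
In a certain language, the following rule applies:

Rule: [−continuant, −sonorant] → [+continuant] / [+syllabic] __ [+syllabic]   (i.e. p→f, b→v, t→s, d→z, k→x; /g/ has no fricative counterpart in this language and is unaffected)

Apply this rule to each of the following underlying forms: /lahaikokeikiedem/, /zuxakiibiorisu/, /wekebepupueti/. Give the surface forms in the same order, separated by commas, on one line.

/lahaikokeikiedem/: /k/ is a stop between vowels /i/ and /o/, so it spirantizes to the fricative [x]. /k/ is a stop between vowels /o/ and /e/, so it spirantizes to the fricative [x]. /k/ is a stop between vowels /i/ and /i/, so it spirantizes to the fricative [x]. /d/ is a stop between vowels /e/ and /e/, so it spirantizes to the fricative [z]. → [lahaixoxeixiezem].
/zuxakiibiorisu/: /k/ is a stop between vowels /a/ and /i/, so it spirantizes to the fricative [x]. /b/ is a stop between vowels /i/ and /i/, so it spirantizes to the fricative [v]. → [zuxaxiiviorisu].
/wekebepupueti/: /k/ is a stop between vowels /e/ and /e/, so it spirantizes to the fricative [x]. /b/ is a stop between vowels /e/ and /e/, so it spirantizes to the fricative [v]. /p/ is a stop between vowels /e/ and /u/, so it spirantizes to the fricative [f]. /p/ is a stop between vowels /u/ and /u/, so it spirantizes to the fricative [f]. /t/ is a stop between vowels /e/ and /i/, so it spirantizes to the fricative [s]. → [wexevefufuesi].

lahaixoxeixiezem, zuxaxiiviorisu, wexevefufuesi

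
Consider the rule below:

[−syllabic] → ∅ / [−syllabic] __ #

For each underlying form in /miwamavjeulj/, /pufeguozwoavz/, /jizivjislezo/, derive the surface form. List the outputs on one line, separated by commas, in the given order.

miwamavjeul, pufeguozwoav, jizivjislezo

/miwamavjeulj/: /j/ is the second consonant of a word-final cluster /lj/, so it deletes. → [miwamavjeul].
/pufeguozwoavz/: /z/ is the second consonant of a word-final cluster /vz/, so it deletes. → [pufeguozwoav].
/jizivjislezo/: the rule's environment is not met; surfaces unchanged as [jizivjislezo].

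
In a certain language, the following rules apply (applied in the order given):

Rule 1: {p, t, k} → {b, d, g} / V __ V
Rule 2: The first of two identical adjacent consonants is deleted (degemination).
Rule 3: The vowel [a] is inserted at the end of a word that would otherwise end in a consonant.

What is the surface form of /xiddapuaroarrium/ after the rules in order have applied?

Rule 1 (intervocalic voicing): /p/ is a voiceless stop between vowels /a/ and /u/, so it voices to [b]. /xiddapuaroarrium/ → xiddabuaroarrium.
Rule 2 (degemination): /dd/ is a geminate; the first /d/ deletes. /rr/ is a geminate; the first /r/ deletes. /xiddabuaroarrium/ → xidabuaroarium.
Rule 3 (final a-epenthesis): the form ends in the consonant /m/, so [a] is inserted word-finally. /xidabuaroarium/ → xidabuaroariuma.

xidabuaroariuma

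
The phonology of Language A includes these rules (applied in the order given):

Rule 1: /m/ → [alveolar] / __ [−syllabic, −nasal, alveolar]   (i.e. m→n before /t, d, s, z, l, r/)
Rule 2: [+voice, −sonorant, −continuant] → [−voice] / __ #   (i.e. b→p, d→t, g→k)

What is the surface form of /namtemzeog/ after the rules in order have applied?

nantenzeok

Rule 1 (nasal place assimilation): /m/ precedes the alveolar consonant /t/, so it assimilates in place to [n]. /m/ precedes the alveolar consonant /z/, so it assimilates in place to [n]. /namtemzeog/ → nantenzeog.
Rule 2 (final devoicing): /g/ is a voiced stop in word-final position, so it devoices to [k]. /nantenzeog/ → nantenzeok.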